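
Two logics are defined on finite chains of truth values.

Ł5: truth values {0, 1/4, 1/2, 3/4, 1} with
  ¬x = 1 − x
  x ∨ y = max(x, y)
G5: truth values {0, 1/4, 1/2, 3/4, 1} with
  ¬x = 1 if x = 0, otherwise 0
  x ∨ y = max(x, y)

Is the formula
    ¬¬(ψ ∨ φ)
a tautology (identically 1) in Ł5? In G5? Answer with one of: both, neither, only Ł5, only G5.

In Ł5: at φ = 0, ψ = 0 the value is 0 — not a tautology.
In G5: at φ = 0, ψ = 0 the value is 0 — not a tautology.

neither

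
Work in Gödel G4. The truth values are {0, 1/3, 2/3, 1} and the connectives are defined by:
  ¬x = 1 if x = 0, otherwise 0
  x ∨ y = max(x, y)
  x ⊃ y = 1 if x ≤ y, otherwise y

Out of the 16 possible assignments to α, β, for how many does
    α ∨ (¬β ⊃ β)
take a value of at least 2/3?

14

α = 0, β = 0 ↦ 0  <
α = 0, β = 1/3 ↦ 1  ≥
α = 0, β = 2/3 ↦ 1  ≥
α = 0, β = 1 ↦ 1  ≥
α = 1/3, β = 0 ↦ 1/3  <
α = 1/3, β = 1/3 ↦ 1  ≥
α = 1/3, β = 2/3 ↦ 1  ≥
α = 1/3, β = 1 ↦ 1  ≥
α = 2/3, β = 0 ↦ 2/3  ≥
α = 2/3, β = 1/3 ↦ 1  ≥
α = 2/3, β = 2/3 ↦ 1  ≥
α = 2/3, β = 1 ↦ 1  ≥
α = 1, β = 0 ↦ 1  ≥
α = 1, β = 1/3 ↦ 1  ≥
α = 1, β = 2/3 ↦ 1  ≥
α = 1, β = 1 ↦ 1  ≥
So 14 of the 16 assignments meet the threshold.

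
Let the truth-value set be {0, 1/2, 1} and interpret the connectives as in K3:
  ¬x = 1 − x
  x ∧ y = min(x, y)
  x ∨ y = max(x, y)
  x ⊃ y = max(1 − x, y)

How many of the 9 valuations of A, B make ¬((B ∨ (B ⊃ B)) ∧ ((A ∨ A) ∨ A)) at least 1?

A = 0, B = 0 ↦ 1  ≥
A = 0, B = 1/2 ↦ 1  ≥
A = 0, B = 1 ↦ 1  ≥
A = 1/2, B = 0 ↦ 1/2  <
A = 1/2, B = 1/2 ↦ 1/2  <
A = 1/2, B = 1 ↦ 1/2  <
A = 1, B = 0 ↦ 0  <
A = 1, B = 1/2 ↦ 1/2  <
A = 1, B = 1 ↦ 0  <
So 3 of the 9 assignments meet the threshold.

3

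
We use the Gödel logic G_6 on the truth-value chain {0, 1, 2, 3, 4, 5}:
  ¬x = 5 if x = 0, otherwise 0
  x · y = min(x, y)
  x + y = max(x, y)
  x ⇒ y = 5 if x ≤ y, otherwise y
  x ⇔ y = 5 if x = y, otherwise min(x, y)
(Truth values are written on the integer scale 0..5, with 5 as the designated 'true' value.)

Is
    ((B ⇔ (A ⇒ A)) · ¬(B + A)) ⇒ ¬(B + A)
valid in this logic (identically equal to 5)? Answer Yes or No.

Yes

At A = 1, B = 5, for instance:
A ⇒ A = 1 ⇒ 1 = 5
B ⇔ (A ⇒ A) = 5 ⇔ 5 = 5
B + A = 5 + 1 = 5
¬(B + A) = ¬5 = 0
(B ⇔ (A ⇒ A)) · ¬(B + A) = 5 · 0 = 0
((B ⇔ (A ⇒ A)) · ¬(B + A)) ⇒ ¬(B + A) = 0 ⇒ 0 = 5
and checking the remaining 35 assignments likewise gives ≥ 5 in every case.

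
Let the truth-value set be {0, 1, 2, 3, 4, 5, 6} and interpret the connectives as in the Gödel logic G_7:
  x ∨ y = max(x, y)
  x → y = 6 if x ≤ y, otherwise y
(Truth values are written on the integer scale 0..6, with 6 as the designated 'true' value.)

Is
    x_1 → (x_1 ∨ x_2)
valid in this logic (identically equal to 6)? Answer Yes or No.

At x_1 = 3, x_2 = 5, for instance:
x_1 ∨ x_2 = 3 ∨ 5 = 5
x_1 → (x_1 ∨ x_2) = 3 → 5 = 6
and checking the remaining 48 assignments likewise gives ≥ 6 in every case.

Yes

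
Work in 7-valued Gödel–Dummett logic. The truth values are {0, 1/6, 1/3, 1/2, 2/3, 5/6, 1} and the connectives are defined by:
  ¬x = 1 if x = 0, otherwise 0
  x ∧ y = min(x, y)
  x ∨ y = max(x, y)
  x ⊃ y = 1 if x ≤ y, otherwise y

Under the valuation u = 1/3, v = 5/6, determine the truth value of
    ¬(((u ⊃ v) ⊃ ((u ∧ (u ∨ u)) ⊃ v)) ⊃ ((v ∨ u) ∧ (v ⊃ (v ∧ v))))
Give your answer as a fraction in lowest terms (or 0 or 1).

u ⊃ v = 1/3 ⊃ 5/6 = 1
u ∨ u = 1/3 ∨ 1/3 = 1/3
u ∧ (u ∨ u) = 1/3 ∧ 1/3 = 1/3
(u ∧ (u ∨ u)) ⊃ v = 1/3 ⊃ 5/6 = 1
(u ⊃ v) ⊃ ((u ∧ (u ∨ u)) ⊃ v) = 1 ⊃ 1 = 1
v ∨ u = 5/6 ∨ 1/3 = 5/6
v ∧ v = 5/6 ∧ 5/6 = 5/6
v ⊃ (v ∧ v) = 5/6 ⊃ 5/6 = 1
(v ∨ u) ∧ (v ⊃ (v ∧ v)) = 5/6 ∧ 1 = 5/6
((u ⊃ v) ⊃ ((u ∧ (u ∨ u)) ⊃ v)) ⊃ ((v ∨ u) ∧ (v ⊃ (v ∧ v))) = 1 ⊃ 5/6 = 5/6
¬(((u ⊃ v) ⊃ ((u ∧ (u ∨ u)) ⊃ v)) ⊃ ((v ∨ u) ∧ (v ⊃ (v ∧ v)))) = ¬5/6 = 0

0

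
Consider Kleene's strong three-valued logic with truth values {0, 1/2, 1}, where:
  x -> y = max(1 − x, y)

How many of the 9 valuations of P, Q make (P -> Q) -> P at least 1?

3

P = 0, Q = 0 ↦ 0  <
P = 0, Q = 1/2 ↦ 0  <
P = 0, Q = 1 ↦ 0  <
P = 1/2, Q = 0 ↦ 1/2  <
P = 1/2, Q = 1/2 ↦ 1/2  <
P = 1/2, Q = 1 ↦ 1/2  <
P = 1, Q = 0 ↦ 1  ≥
P = 1, Q = 1/2 ↦ 1  ≥
P = 1, Q = 1 ↦ 1  ≥
So 3 of the 9 assignments meet the threshold.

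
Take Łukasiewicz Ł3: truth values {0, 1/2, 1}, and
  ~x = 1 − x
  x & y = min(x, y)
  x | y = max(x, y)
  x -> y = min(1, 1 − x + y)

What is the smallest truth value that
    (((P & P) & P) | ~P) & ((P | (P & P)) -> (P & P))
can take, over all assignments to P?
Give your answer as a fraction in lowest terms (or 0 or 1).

1/2

Take P = 1/2:
P & P = 1/2 & 1/2 = 1/2
(P & P) & P = 1/2 & 1/2 = 1/2
~P = ~1/2 = 1/2
((P & P) & P) | ~P = 1/2 | 1/2 = 1/2
P & P = 1/2 & 1/2 = 1/2
P | (P & P) = 1/2 | 1/2 = 1/2
P & P = 1/2 & 1/2 = 1/2
(P | (P & P)) -> (P & P) = 1/2 -> 1/2 = 1
(((P & P) & P) | ~P) & ((P | (P & P)) -> (P & P)) = 1/2 & 1 = 1/2
No assignment yields a value below 1/2, so this is the minimum.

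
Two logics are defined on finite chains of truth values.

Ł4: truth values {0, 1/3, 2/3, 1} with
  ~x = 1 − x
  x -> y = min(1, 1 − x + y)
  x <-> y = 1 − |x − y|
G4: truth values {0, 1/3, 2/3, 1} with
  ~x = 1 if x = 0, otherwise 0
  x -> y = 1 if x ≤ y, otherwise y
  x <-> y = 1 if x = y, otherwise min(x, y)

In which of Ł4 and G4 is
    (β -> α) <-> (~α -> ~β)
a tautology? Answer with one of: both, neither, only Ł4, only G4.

In Ł4: every assignment gives 1 — tautology.
In G4: at α = 1/3, β = 2/3 the value is 1/3 — not a tautology.

only Ł4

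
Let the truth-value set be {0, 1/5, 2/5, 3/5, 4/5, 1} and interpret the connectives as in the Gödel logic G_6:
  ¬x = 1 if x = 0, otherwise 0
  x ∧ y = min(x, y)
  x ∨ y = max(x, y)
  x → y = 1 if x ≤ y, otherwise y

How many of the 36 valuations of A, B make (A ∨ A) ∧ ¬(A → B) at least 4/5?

2

value 1: 1 assignment (counts)
value 4/5: 1 assignment (counts)
value 3/5: 1 assignment
value 2/5: 1 assignment
value 1/5: 1 assignment
value 0: 31 assignments
So 2 of the 36 assignments meet the threshold.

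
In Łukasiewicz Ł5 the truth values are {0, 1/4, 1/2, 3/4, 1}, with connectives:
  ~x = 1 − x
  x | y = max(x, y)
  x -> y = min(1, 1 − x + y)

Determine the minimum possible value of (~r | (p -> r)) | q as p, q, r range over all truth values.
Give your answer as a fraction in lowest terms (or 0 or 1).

Take p = 1, q = 0, r = 1/2:
~r = ~1/2 = 1/2
p -> r = 1 -> 1/2 = 1/2
~r | (p -> r) = 1/2 | 1/2 = 1/2
(~r | (p -> r)) | q = 1/2 | 0 = 1/2
No assignment yields a value below 1/2, so this is the minimum.

1/2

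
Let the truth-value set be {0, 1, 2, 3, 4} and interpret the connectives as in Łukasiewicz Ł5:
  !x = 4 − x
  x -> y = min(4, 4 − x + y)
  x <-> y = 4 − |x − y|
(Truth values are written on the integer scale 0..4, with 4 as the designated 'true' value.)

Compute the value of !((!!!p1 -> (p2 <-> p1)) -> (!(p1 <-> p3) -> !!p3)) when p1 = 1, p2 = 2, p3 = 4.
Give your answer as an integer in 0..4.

!p1 = !1 = 3
!!p1 = !3 = 1
!!!p1 = !1 = 3
p2 <-> p1 = 2 <-> 1 = 3
!!!p1 -> (p2 <-> p1) = 3 -> 3 = 4
p1 <-> p3 = 1 <-> 4 = 1
!(p1 <-> p3) = !1 = 3
!p3 = !4 = 0
!!p3 = !0 = 4
!(p1 <-> p3) -> !!p3 = 3 -> 4 = 4
(!!!p1 -> (p2 <-> p1)) -> (!(p1 <-> p3) -> !!p3) = 4 -> 4 = 4
!((!!!p1 -> (p2 <-> p1)) -> (!(p1 <-> p3) -> !!p3)) = !4 = 0

0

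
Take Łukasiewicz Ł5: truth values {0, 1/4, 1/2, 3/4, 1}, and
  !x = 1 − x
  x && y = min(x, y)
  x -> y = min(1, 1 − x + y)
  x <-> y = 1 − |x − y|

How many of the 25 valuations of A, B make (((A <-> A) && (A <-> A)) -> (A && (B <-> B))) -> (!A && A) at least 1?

value 1: 15 assignments (counts)
value 1/2: 5 assignments
value 0: 5 assignments
So 15 of the 25 assignments meet the threshold.

15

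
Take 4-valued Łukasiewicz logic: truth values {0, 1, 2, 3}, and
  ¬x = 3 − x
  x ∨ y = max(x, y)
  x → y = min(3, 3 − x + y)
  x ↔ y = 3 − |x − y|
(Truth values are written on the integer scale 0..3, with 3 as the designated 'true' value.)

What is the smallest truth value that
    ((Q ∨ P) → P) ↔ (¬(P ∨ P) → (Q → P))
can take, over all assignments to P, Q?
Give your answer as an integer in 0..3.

Take P = 1, Q = 2:
Q ∨ P = 2 ∨ 1 = 2
(Q ∨ P) → P = 2 → 1 = 2
P ∨ P = 1 ∨ 1 = 1
¬(P ∨ P) = ¬1 = 2
Q → P = 2 → 1 = 2
¬(P ∨ P) → (Q → P) = 2 → 2 = 3
((Q ∨ P) → P) ↔ (¬(P ∨ P) → (Q → P)) = 2 ↔ 3 = 2
No assignment yields a value below 2, so this is the minimum.

2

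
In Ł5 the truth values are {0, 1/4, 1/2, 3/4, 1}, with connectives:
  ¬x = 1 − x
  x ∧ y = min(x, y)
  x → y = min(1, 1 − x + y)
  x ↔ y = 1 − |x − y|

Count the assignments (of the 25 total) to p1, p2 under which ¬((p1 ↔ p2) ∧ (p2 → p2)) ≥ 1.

2

value 1: 2 assignments (counts)
value 3/4: 4 assignments
value 1/2: 6 assignments
value 1/4: 8 assignments
value 0: 5 assignments
So 2 of the 25 assignments meet the threshold.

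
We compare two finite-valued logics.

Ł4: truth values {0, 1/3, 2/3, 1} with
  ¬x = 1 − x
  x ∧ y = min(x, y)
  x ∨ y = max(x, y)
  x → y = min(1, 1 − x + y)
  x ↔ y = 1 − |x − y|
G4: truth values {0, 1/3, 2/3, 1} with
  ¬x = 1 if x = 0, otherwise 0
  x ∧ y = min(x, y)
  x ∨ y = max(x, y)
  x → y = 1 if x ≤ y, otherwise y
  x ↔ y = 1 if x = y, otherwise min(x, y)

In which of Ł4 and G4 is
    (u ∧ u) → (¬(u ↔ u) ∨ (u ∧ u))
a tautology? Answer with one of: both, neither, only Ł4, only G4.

In Ł4: every assignment gives 1 — tautology.
In G4: every assignment gives 1 — tautology.

both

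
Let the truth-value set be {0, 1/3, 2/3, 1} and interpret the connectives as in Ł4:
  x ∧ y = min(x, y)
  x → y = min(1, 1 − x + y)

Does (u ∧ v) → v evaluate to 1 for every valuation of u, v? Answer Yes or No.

Yes

u = 0, v = 0 ↦ 1
u = 0, v = 1/3 ↦ 1
u = 0, v = 2/3 ↦ 1
u = 0, v = 1 ↦ 1
u = 1/3, v = 0 ↦ 1
u = 1/3, v = 1/3 ↦ 1
u = 1/3, v = 2/3 ↦ 1
u = 1/3, v = 1 ↦ 1
u = 2/3, v = 0 ↦ 1
u = 2/3, v = 1/3 ↦ 1
u = 2/3, v = 2/3 ↦ 1
u = 2/3, v = 1 ↦ 1
u = 1, v = 0 ↦ 1
u = 1, v = 1/3 ↦ 1
u = 1, v = 2/3 ↦ 1
u = 1, v = 1 ↦ 1
Every assignment gives a value ≥ 1.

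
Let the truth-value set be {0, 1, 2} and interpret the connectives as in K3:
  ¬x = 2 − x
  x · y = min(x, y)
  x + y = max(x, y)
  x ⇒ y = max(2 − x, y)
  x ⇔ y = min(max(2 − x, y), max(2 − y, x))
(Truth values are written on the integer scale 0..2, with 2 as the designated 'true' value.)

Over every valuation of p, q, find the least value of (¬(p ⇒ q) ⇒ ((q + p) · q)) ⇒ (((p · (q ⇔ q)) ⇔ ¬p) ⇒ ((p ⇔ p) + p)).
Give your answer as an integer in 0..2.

1

Take p = 1, q = 0:
p ⇒ q = 1 ⇒ 0 = 1
¬(p ⇒ q) = ¬1 = 1
q + p = 0 + 1 = 1
(q + p) · q = 1 · 0 = 0
¬(p ⇒ q) ⇒ ((q + p) · q) = 1 ⇒ 0 = 1
q ⇔ q = 0 ⇔ 0 = 2
p · (q ⇔ q) = 1 · 2 = 1
¬p = ¬1 = 1
(p · (q ⇔ q)) ⇔ ¬p = 1 ⇔ 1 = 1
p ⇔ p = 1 ⇔ 1 = 1
(p ⇔ p) + p = 1 + 1 = 1
((p · (q ⇔ q)) ⇔ ¬p) ⇒ ((p ⇔ p) + p) = 1 ⇒ 1 = 1
(¬(p ⇒ q) ⇒ ((q + p) · q)) ⇒ (((p · (q ⇔ q)) ⇔ ¬p) ⇒ ((p ⇔ p) + p)) = 1 ⇒ 1 = 1
No assignment yields a value below 1, so this is the minimum.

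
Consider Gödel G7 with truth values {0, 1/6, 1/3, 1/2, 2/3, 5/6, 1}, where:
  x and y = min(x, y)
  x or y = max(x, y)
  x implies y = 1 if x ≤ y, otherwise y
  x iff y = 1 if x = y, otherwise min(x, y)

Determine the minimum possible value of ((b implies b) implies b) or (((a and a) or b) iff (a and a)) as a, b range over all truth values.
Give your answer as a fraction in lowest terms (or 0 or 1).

Take a = 0, b = 1/6:
b implies b = 1/6 implies 1/6 = 1
(b implies b) implies b = 1 implies 1/6 = 1/6
a and a = 0 and 0 = 0
(a and a) or b = 0 or 1/6 = 1/6
a and a = 0 and 0 = 0
((a and a) or b) iff (a and a) = 1/6 iff 0 = 0
((b implies b) implies b) or (((a and a) or b) iff (a and a)) = 1/6 or 0 = 1/6
No assignment yields a value below 1/6, so this is the minimum.

1/6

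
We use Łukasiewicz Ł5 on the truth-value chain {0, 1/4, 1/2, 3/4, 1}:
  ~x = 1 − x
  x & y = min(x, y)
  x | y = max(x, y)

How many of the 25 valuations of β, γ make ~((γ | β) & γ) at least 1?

5

value 1: 5 assignments (counts)
value 3/4: 5 assignments
value 1/2: 5 assignments
value 1/4: 5 assignments
value 0: 5 assignments
So 5 of the 25 assignments meet the threshold.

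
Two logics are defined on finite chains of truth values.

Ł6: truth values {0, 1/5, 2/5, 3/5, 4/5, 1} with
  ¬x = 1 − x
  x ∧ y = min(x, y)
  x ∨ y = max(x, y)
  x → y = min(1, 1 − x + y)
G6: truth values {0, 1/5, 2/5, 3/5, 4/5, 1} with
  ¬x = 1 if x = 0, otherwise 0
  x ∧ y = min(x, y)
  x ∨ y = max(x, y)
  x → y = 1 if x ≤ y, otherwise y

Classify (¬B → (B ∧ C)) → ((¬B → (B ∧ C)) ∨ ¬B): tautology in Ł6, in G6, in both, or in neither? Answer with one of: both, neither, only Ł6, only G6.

In Ł6: every assignment gives 1 — tautology.
In G6: every assignment gives 1 — tautology.

both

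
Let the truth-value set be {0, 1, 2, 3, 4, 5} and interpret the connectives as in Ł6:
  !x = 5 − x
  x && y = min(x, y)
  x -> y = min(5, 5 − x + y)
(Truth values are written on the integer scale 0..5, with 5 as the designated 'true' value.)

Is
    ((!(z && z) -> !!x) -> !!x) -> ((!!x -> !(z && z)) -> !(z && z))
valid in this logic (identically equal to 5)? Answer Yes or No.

Yes

At x = 3, z = 5, for instance:
z && z = 5 && 5 = 5
!(z && z) = !5 = 0
!x = !3 = 2
!!x = !2 = 3
!(z && z) -> !!x = 0 -> 3 = 5
(!(z && z) -> !!x) -> !!x = 5 -> 3 = 3
!!x -> !(z && z) = 3 -> 0 = 2
(!!x -> !(z && z)) -> !(z && z) = 2 -> 0 = 3
((!(z && z) -> !!x) -> !!x) -> ((!!x -> !(z && z)) -> !(z && z)) = 3 -> 3 = 5
and checking the remaining 35 assignments likewise gives ≥ 5 in every case.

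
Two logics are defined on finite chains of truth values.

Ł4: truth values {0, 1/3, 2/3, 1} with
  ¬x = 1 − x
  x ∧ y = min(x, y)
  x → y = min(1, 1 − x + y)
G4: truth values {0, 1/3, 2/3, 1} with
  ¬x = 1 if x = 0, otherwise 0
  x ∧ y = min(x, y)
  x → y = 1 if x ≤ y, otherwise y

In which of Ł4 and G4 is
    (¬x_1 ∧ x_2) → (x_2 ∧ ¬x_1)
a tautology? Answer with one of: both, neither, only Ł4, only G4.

both

In Ł4: every assignment gives 1 — tautology.
In G4: every assignment gives 1 — tautology.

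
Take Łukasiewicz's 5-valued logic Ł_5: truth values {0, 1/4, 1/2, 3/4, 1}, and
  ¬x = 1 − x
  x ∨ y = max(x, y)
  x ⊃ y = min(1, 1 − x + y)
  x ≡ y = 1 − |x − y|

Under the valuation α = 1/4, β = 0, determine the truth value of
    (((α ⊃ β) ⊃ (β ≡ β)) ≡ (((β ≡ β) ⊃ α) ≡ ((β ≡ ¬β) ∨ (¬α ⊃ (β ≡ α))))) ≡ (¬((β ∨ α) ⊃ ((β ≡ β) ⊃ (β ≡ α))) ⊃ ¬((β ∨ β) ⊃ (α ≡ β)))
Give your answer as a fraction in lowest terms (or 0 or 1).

α ⊃ β = 1/4 ⊃ 0 = 3/4
β ≡ β = 0 ≡ 0 = 1
(α ⊃ β) ⊃ (β ≡ β) = 3/4 ⊃ 1 = 1
β ≡ β = 0 ≡ 0 = 1
(β ≡ β) ⊃ α = 1 ⊃ 1/4 = 1/4
¬β = ¬0 = 1
β ≡ ¬β = 0 ≡ 1 = 0
¬α = ¬1/4 = 3/4
β ≡ α = 0 ≡ 1/4 = 3/4
¬α ⊃ (β ≡ α) = 3/4 ⊃ 3/4 = 1
(β ≡ ¬β) ∨ (¬α ⊃ (β ≡ α)) = 0 ∨ 1 = 1
((β ≡ β) ⊃ α) ≡ ((β ≡ ¬β) ∨ (¬α ⊃ (β ≡ α))) = 1/4 ≡ 1 = 1/4
((α ⊃ β) ⊃ (β ≡ β)) ≡ (((β ≡ β) ⊃ α) ≡ ((β ≡ ¬β) ∨ (¬α ⊃ (β ≡ α)))) = 1 ≡ 1/4 = 1/4
β ∨ α = 0 ∨ 1/4 = 1/4
β ≡ β = 0 ≡ 0 = 1
β ≡ α = 0 ≡ 1/4 = 3/4
(β ≡ β) ⊃ (β ≡ α) = 1 ⊃ 3/4 = 3/4
(β ∨ α) ⊃ ((β ≡ β) ⊃ (β ≡ α)) = 1/4 ⊃ 3/4 = 1
¬((β ∨ α) ⊃ ((β ≡ β) ⊃ (β ≡ α))) = ¬1 = 0
β ∨ β = 0 ∨ 0 = 0
α ≡ β = 1/4 ≡ 0 = 3/4
(β ∨ β) ⊃ (α ≡ β) = 0 ⊃ 3/4 = 1
¬((β ∨ β) ⊃ (α ≡ β)) = ¬1 = 0
¬((β ∨ α) ⊃ ((β ≡ β) ⊃ (β ≡ α))) ⊃ ¬((β ∨ β) ⊃ (α ≡ β)) = 0 ⊃ 0 = 1
(((α ⊃ β) ⊃ (β ≡ β)) ≡ (((β ≡ β) ⊃ α) ≡ ((β ≡ ¬β) ∨ (¬α ⊃ (β ≡ α))))) ≡ (¬((β ∨ α) ⊃ ((β ≡ β) ⊃ (β ≡ α))) ⊃ ¬((β ∨ β) ⊃ (α ≡ β))) = 1/4 ≡ 1 = 1/4

1/4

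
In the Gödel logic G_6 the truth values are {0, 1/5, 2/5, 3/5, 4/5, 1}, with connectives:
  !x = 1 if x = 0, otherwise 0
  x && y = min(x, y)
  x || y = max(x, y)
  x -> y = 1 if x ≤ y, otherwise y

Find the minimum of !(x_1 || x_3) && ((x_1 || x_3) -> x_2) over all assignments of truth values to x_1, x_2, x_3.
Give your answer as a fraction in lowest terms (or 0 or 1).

Take x_1 = 0, x_2 = 0, x_3 = 1/5:
x_1 || x_3 = 0 || 1/5 = 1/5
!(x_1 || x_3) = !1/5 = 0
x_1 || x_3 = 0 || 1/5 = 1/5
(x_1 || x_3) -> x_2 = 1/5 -> 0 = 0
!(x_1 || x_3) && ((x_1 || x_3) -> x_2) = 0 && 0 = 0
No assignment yields a value below 0, so this is the minimum.

0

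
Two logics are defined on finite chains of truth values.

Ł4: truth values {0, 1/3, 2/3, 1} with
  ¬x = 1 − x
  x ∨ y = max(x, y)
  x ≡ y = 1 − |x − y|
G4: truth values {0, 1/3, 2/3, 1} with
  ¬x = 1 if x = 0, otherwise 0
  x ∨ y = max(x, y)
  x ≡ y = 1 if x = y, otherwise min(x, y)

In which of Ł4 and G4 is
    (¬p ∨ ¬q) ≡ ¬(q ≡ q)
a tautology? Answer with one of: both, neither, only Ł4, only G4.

In Ł4: at p = 0, q = 0 the value is 0 — not a tautology.
In G4: at p = 0, q = 0 the value is 0 — not a tautology.

neither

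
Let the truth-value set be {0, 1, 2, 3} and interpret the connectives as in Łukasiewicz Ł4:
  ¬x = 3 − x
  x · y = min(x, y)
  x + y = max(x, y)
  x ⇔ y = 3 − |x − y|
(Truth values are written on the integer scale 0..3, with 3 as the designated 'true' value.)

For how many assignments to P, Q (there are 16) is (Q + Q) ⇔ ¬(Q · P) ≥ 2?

9

P = 0, Q = 0 ↦ 0  <
P = 0, Q = 1 ↦ 1  <
P = 0, Q = 2 ↦ 2  ≥
P = 0, Q = 3 ↦ 3  ≥
P = 1, Q = 0 ↦ 0  <
P = 1, Q = 1 ↦ 2  ≥
P = 1, Q = 2 ↦ 3  ≥
P = 1, Q = 3 ↦ 2  ≥
P = 2, Q = 0 ↦ 0  <
P = 2, Q = 1 ↦ 2  ≥
P = 2, Q = 2 ↦ 2  ≥
P = 2, Q = 3 ↦ 1  <
P = 3, Q = 0 ↦ 0  <
P = 3, Q = 1 ↦ 2  ≥
P = 3, Q = 2 ↦ 2  ≥
P = 3, Q = 3 ↦ 0  <
So 9 of the 16 assignments meet the threshold.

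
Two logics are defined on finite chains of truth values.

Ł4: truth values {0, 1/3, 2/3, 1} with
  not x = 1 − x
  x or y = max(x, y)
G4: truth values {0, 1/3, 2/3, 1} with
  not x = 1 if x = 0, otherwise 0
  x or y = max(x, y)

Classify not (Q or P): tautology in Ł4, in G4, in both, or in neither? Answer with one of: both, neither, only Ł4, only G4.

neither

In Ł4: at P = 0, Q = 1/3 the value is 2/3 — not a tautology.
In G4: at P = 0, Q = 1/3 the value is 0 — not a tautology.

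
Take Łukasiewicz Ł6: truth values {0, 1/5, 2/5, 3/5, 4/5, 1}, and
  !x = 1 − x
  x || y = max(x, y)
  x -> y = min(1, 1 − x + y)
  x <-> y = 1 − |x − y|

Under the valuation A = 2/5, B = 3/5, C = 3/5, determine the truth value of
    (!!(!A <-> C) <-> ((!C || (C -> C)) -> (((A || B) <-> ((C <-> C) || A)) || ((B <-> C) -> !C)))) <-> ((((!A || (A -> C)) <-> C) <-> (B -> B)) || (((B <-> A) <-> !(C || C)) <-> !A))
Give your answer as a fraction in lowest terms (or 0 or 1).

3/5

!A = !2/5 = 3/5
!A <-> C = 3/5 <-> 3/5 = 1
!(!A <-> C) = !1 = 0
!!(!A <-> C) = !0 = 1
!C = !3/5 = 2/5
C -> C = 3/5 -> 3/5 = 1
!C || (C -> C) = 2/5 || 1 = 1
A || B = 2/5 || 3/5 = 3/5
C <-> C = 3/5 <-> 3/5 = 1
(C <-> C) || A = 1 || 2/5 = 1
(A || B) <-> ((C <-> C) || A) = 3/5 <-> 1 = 3/5
B <-> C = 3/5 <-> 3/5 = 1
!C = !3/5 = 2/5
(B <-> C) -> !C = 1 -> 2/5 = 2/5
((A || B) <-> ((C <-> C) || A)) || ((B <-> C) -> !C) = 3/5 || 2/5 = 3/5
(!C || (C -> C)) -> (((A || B) <-> ((C <-> C) || A)) || ((B <-> C) -> !C)) = 1 -> 3/5 = 3/5
!!(!A <-> C) <-> ((!C || (C -> C)) -> (((A || B) <-> ((C <-> C) || A)) || ((B <-> C) -> !C))) = 1 <-> 3/5 = 3/5
!A = !2/5 = 3/5
A -> C = 2/5 -> 3/5 = 1
!A || (A -> C) = 3/5 || 1 = 1
(!A || (A -> C)) <-> C = 1 <-> 3/5 = 3/5
B -> B = 3/5 -> 3/5 = 1
((!A || (A -> C)) <-> C) <-> (B -> B) = 3/5 <-> 1 = 3/5
B <-> A = 3/5 <-> 2/5 = 4/5
C || C = 3/5 || 3/5 = 3/5
!(C || C) = !3/5 = 2/5
(B <-> A) <-> !(C || C) = 4/5 <-> 2/5 = 3/5
!A = !2/5 = 3/5
((B <-> A) <-> !(C || C)) <-> !A = 3/5 <-> 3/5 = 1
(((!A || (A -> C)) <-> C) <-> (B -> B)) || (((B <-> A) <-> !(C || C)) <-> !A) = 3/5 || 1 = 1
(!!(!A <-> C) <-> ((!C || (C -> C)) -> (((A || B) <-> ((C <-> C) || A)) || ((B <-> C) -> !C)))) <-> ((((!A || (A -> C)) <-> C) <-> (B -> B)) || (((B <-> A) <-> !(C || C)) <-> !A)) = 3/5 <-> 1 = 3/5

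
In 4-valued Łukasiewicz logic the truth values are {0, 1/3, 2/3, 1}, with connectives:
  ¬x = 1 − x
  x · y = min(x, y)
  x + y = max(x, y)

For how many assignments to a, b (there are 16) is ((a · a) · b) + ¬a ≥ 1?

5

a = 0, b = 0 ↦ 1  ≥
a = 0, b = 1/3 ↦ 1  ≥
a = 0, b = 2/3 ↦ 1  ≥
a = 0, b = 1 ↦ 1  ≥
a = 1/3, b = 0 ↦ 2/3  <
a = 1/3, b = 1/3 ↦ 2/3  <
a = 1/3, b = 2/3 ↦ 2/3  <
a = 1/3, b = 1 ↦ 2/3  <
a = 2/3, b = 0 ↦ 1/3  <
a = 2/3, b = 1/3 ↦ 1/3  <
a = 2/3, b = 2/3 ↦ 2/3  <
a = 2/3, b = 1 ↦ 2/3  <
a = 1, b = 0 ↦ 0  <
a = 1, b = 1/3 ↦ 1/3  <
a = 1, b = 2/3 ↦ 2/3  <
a = 1, b = 1 ↦ 1  ≥
So 5 of the 16 assignments meet the threshold.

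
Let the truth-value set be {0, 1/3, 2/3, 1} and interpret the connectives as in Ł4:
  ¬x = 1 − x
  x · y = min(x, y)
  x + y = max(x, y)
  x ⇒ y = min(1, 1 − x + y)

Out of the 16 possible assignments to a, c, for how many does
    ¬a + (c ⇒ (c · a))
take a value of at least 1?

13

a = 0, c = 0 ↦ 1  ≥
a = 0, c = 1/3 ↦ 1  ≥
a = 0, c = 2/3 ↦ 1  ≥
a = 0, c = 1 ↦ 1  ≥
a = 1/3, c = 0 ↦ 1  ≥
a = 1/3, c = 1/3 ↦ 1  ≥
a = 1/3, c = 2/3 ↦ 2/3  <
a = 1/3, c = 1 ↦ 2/3  <
a = 2/3, c = 0 ↦ 1  ≥
a = 2/3, c = 1/3 ↦ 1  ≥
a = 2/3, c = 2/3 ↦ 1  ≥
a = 2/3, c = 1 ↦ 2/3  <
a = 1, c = 0 ↦ 1  ≥
a = 1, c = 1/3 ↦ 1  ≥
a = 1, c = 2/3 ↦ 1  ≥
a = 1, c = 1 ↦ 1  ≥
So 13 of the 16 assignments meet the threshold.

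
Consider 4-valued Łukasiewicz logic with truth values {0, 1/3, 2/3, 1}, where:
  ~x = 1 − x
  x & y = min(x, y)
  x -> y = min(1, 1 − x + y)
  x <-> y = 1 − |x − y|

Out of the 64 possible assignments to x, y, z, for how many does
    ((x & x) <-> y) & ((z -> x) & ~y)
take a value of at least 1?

1

value 1: 1 assignment (counts)
value 2/3: 13 assignments
value 1/3: 27 assignments
value 0: 23 assignments
So 1 of the 64 assignments meets the threshold.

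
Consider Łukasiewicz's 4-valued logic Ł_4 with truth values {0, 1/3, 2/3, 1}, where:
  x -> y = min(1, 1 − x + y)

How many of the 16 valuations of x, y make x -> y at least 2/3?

13

x = 0, y = 0 ↦ 1  ≥
x = 0, y = 1/3 ↦ 1  ≥
x = 0, y = 2/3 ↦ 1  ≥
x = 0, y = 1 ↦ 1  ≥
x = 1/3, y = 0 ↦ 2/3  ≥
x = 1/3, y = 1/3 ↦ 1  ≥
x = 1/3, y = 2/3 ↦ 1  ≥
x = 1/3, y = 1 ↦ 1  ≥
x = 2/3, y = 0 ↦ 1/3  <
x = 2/3, y = 1/3 ↦ 2/3  ≥
x = 2/3, y = 2/3 ↦ 1  ≥
x = 2/3, y = 1 ↦ 1  ≥
x = 1, y = 0 ↦ 0  <
x = 1, y = 1/3 ↦ 1/3  <
x = 1, y = 2/3 ↦ 2/3  ≥
x = 1, y = 1 ↦ 1  ≥
So 13 of the 16 assignments meet the threshold.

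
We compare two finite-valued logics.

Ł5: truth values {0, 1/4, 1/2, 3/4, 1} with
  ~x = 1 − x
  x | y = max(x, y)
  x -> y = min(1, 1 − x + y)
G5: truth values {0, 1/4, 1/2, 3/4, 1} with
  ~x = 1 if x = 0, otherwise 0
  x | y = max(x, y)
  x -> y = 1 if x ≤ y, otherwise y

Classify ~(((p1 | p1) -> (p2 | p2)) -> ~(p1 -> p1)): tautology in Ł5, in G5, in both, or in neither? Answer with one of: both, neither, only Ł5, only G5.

In Ł5: at p1 = 1/4, p2 = 0 the value is 3/4 — not a tautology.
In G5: at p1 = 1/4, p2 = 0 the value is 0 — not a tautology.

neither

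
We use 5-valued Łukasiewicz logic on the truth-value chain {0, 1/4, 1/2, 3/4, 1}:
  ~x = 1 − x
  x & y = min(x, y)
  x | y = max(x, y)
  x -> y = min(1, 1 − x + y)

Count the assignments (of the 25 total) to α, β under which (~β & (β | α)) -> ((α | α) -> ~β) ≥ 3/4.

25

value 1: 25 assignments (counts)
So 25 of the 25 assignments meet the threshold.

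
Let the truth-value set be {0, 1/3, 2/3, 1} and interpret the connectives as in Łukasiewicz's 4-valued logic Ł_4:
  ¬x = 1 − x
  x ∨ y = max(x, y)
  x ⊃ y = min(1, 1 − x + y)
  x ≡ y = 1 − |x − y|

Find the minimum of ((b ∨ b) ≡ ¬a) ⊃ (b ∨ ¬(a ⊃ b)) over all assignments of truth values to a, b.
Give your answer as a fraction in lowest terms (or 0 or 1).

Take a = 2/3, b = 1/3:
b ∨ b = 1/3 ∨ 1/3 = 1/3
¬a = ¬2/3 = 1/3
(b ∨ b) ≡ ¬a = 1/3 ≡ 1/3 = 1
a ⊃ b = 2/3 ⊃ 1/3 = 2/3
¬(a ⊃ b) = ¬2/3 = 1/3
b ∨ ¬(a ⊃ b) = 1/3 ∨ 1/3 = 1/3
((b ∨ b) ≡ ¬a) ⊃ (b ∨ ¬(a ⊃ b)) = 1 ⊃ 1/3 = 1/3
No assignment yields a value below 1/3, so this is the minimum.

1/3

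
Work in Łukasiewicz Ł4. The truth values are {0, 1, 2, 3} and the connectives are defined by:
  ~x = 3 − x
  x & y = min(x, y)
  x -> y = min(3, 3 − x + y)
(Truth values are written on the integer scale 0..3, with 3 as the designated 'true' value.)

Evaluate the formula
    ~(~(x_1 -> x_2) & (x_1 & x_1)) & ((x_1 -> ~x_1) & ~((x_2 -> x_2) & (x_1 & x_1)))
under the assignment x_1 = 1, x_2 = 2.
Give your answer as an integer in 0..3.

x_1 -> x_2 = 1 -> 2 = 3
~(x_1 -> x_2) = ~3 = 0
x_1 & x_1 = 1 & 1 = 1
~(x_1 -> x_2) & (x_1 & x_1) = 0 & 1 = 0
~(~(x_1 -> x_2) & (x_1 & x_1)) = ~0 = 3
~x_1 = ~1 = 2
x_1 -> ~x_1 = 1 -> 2 = 3
x_2 -> x_2 = 2 -> 2 = 3
x_1 & x_1 = 1 & 1 = 1
(x_2 -> x_2) & (x_1 & x_1) = 3 & 1 = 1
~((x_2 -> x_2) & (x_1 & x_1)) = ~1 = 2
(x_1 -> ~x_1) & ~((x_2 -> x_2) & (x_1 & x_1)) = 3 & 2 = 2
~(~(x_1 -> x_2) & (x_1 & x_1)) & ((x_1 -> ~x_1) & ~((x_2 -> x_2) & (x_1 & x_1))) = 3 & 2 = 2

2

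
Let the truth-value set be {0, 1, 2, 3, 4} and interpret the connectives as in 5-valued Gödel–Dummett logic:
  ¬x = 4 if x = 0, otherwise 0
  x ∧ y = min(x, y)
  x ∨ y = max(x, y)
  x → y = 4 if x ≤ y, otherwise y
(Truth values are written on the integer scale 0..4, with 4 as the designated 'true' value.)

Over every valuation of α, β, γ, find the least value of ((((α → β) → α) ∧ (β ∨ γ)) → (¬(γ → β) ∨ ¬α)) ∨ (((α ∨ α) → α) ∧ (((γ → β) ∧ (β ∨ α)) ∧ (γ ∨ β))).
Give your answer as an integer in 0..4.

Take α = 1, β = 1, γ = 0:
α → β = 1 → 1 = 4
(α → β) → α = 4 → 1 = 1
β ∨ γ = 1 ∨ 0 = 1
((α → β) → α) ∧ (β ∨ γ) = 1 ∧ 1 = 1
γ → β = 0 → 1 = 4
¬(γ → β) = ¬4 = 0
¬α = ¬1 = 0
¬(γ → β) ∨ ¬α = 0 ∨ 0 = 0
(((α → β) → α) ∧ (β ∨ γ)) → (¬(γ → β) ∨ ¬α) = 1 → 0 = 0
α ∨ α = 1 ∨ 1 = 1
(α ∨ α) → α = 1 → 1 = 4
γ → β = 0 → 1 = 4
β ∨ α = 1 ∨ 1 = 1
(γ → β) ∧ (β ∨ α) = 4 ∧ 1 = 1
γ ∨ β = 0 ∨ 1 = 1
((γ → β) ∧ (β ∨ α)) ∧ (γ ∨ β) = 1 ∧ 1 = 1
((α ∨ α) → α) ∧ (((γ → β) ∧ (β ∨ α)) ∧ (γ ∨ β)) = 4 ∧ 1 = 1
((((α → β) → α) ∧ (β ∨ γ)) → (¬(γ → β) ∨ ¬α)) ∨ (((α ∨ α) → α) ∧ (((γ → β) ∧ (β ∨ α)) ∧ (γ ∨ β))) = 0 ∨ 1 = 1
No assignment yields a value below 1, so this is the minimum.

1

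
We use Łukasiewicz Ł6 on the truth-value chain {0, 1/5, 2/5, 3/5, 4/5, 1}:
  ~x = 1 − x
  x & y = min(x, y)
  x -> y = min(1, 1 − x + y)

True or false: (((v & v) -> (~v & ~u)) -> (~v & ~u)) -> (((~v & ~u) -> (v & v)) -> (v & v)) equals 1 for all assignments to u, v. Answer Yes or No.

Yes

At u = 3/5, v = 1, for instance:
v & v = 1 & 1 = 1
~v = ~1 = 0
~u = ~3/5 = 2/5
~v & ~u = 0 & 2/5 = 0
(v & v) -> (~v & ~u) = 1 -> 0 = 0
((v & v) -> (~v & ~u)) -> (~v & ~u) = 0 -> 0 = 1
(~v & ~u) -> (v & v) = 0 -> 1 = 1
((~v & ~u) -> (v & v)) -> (v & v) = 1 -> 1 = 1
(((v & v) -> (~v & ~u)) -> (~v & ~u)) -> (((~v & ~u) -> (v & v)) -> (v & v)) = 1 -> 1 = 1
and checking the remaining 35 assignments likewise gives ≥ 1 in every case.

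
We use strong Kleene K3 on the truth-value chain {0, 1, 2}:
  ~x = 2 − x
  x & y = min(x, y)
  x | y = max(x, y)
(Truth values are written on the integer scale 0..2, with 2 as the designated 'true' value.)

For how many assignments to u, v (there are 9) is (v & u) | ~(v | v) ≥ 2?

4

u = 0, v = 0 ↦ 2  ≥
u = 0, v = 1 ↦ 1  <
u = 0, v = 2 ↦ 0  <
u = 1, v = 0 ↦ 2  ≥
u = 1, v = 1 ↦ 1  <
u = 1, v = 2 ↦ 1  <
u = 2, v = 0 ↦ 2  ≥
u = 2, v = 1 ↦ 1  <
u = 2, v = 2 ↦ 2  ≥
So 4 of the 9 assignments meet the threshold.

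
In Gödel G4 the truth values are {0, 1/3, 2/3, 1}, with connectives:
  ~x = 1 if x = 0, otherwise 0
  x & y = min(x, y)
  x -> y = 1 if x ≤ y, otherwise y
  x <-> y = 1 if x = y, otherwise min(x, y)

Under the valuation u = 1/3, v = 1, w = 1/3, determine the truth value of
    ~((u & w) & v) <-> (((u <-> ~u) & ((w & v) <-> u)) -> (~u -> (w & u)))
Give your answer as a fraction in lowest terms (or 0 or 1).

u & w = 1/3 & 1/3 = 1/3
(u & w) & v = 1/3 & 1 = 1/3
~((u & w) & v) = ~1/3 = 0
~u = ~1/3 = 0
u <-> ~u = 1/3 <-> 0 = 0
w & v = 1/3 & 1 = 1/3
(w & v) <-> u = 1/3 <-> 1/3 = 1
(u <-> ~u) & ((w & v) <-> u) = 0 & 1 = 0
~u = ~1/3 = 0
w & u = 1/3 & 1/3 = 1/3
~u -> (w & u) = 0 -> 1/3 = 1
((u <-> ~u) & ((w & v) <-> u)) -> (~u -> (w & u)) = 0 -> 1 = 1
~((u & w) & v) <-> (((u <-> ~u) & ((w & v) <-> u)) -> (~u -> (w & u))) = 0 <-> 1 = 0

0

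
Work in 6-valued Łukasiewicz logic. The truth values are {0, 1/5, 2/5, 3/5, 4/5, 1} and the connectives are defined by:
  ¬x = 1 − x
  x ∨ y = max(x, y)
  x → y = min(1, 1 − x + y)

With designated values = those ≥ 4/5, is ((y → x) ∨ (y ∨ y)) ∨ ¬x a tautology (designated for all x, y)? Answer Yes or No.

Yes

At x = 0, y = 2/5, for instance:
y → x = 2/5 → 0 = 3/5
y ∨ y = 2/5 ∨ 2/5 = 2/5
(y → x) ∨ (y ∨ y) = 3/5 ∨ 2/5 = 3/5
¬x = ¬0 = 1
((y → x) ∨ (y ∨ y)) ∨ ¬x = 3/5 ∨ 1 = 1
and checking the remaining 35 assignments likewise gives ≥ 4/5 in every case.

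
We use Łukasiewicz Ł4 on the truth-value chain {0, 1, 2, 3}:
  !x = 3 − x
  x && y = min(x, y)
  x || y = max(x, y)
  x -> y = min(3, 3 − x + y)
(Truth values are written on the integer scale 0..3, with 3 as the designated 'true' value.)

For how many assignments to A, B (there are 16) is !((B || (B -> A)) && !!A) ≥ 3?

A = 0, B = 0 ↦ 3  ≥
A = 0, B = 1 ↦ 3  ≥
A = 0, B = 2 ↦ 3  ≥
A = 0, B = 3 ↦ 3  ≥
A = 1, B = 0 ↦ 2  <
A = 1, B = 1 ↦ 2  <
A = 1, B = 2 ↦ 2  <
A = 1, B = 3 ↦ 2  <
A = 2, B = 0 ↦ 1  <
A = 2, B = 1 ↦ 1  <
A = 2, B = 2 ↦ 1  <
A = 2, B = 3 ↦ 1  <
A = 3, B = 0 ↦ 0  <
A = 3, B = 1 ↦ 0  <
A = 3, B = 2 ↦ 0  <
A = 3, B = 3 ↦ 0  <
So 4 of the 16 assignments meet the threshold.

4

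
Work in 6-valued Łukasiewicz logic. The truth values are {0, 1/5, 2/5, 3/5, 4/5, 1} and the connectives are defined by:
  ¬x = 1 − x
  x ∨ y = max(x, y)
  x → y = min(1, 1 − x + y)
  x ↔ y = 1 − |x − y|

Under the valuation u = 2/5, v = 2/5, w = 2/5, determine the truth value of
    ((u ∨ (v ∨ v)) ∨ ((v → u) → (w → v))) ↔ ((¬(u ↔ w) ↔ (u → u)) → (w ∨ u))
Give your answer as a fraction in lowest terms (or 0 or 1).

1

v ∨ v = 2/5 ∨ 2/5 = 2/5
u ∨ (v ∨ v) = 2/5 ∨ 2/5 = 2/5
v → u = 2/5 → 2/5 = 1
w → v = 2/5 → 2/5 = 1
(v → u) → (w → v) = 1 → 1 = 1
(u ∨ (v ∨ v)) ∨ ((v → u) → (w → v)) = 2/5 ∨ 1 = 1
u ↔ w = 2/5 ↔ 2/5 = 1
¬(u ↔ w) = ¬1 = 0
u → u = 2/5 → 2/5 = 1
¬(u ↔ w) ↔ (u → u) = 0 ↔ 1 = 0
w ∨ u = 2/5 ∨ 2/5 = 2/5
(¬(u ↔ w) ↔ (u → u)) → (w ∨ u) = 0 → 2/5 = 1
((u ∨ (v ∨ v)) ∨ ((v → u) → (w → v))) ↔ ((¬(u ↔ w) ↔ (u → u)) → (w ∨ u)) = 1 ↔ 1 = 1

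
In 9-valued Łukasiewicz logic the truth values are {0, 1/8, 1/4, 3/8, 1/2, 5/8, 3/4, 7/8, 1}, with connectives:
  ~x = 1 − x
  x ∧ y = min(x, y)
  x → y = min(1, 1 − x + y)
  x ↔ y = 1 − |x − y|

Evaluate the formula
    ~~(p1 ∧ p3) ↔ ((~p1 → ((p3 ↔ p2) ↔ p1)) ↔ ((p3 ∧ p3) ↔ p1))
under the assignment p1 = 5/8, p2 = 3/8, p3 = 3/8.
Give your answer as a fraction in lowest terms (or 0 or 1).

5/8

p1 ∧ p3 = 5/8 ∧ 3/8 = 3/8
~(p1 ∧ p3) = ~3/8 = 5/8
~~(p1 ∧ p3) = ~5/8 = 3/8
~p1 = ~5/8 = 3/8
p3 ↔ p2 = 3/8 ↔ 3/8 = 1
(p3 ↔ p2) ↔ p1 = 1 ↔ 5/8 = 5/8
~p1 → ((p3 ↔ p2) ↔ p1) = 3/8 → 5/8 = 1
p3 ∧ p3 = 3/8 ∧ 3/8 = 3/8
(p3 ∧ p3) ↔ p1 = 3/8 ↔ 5/8 = 3/4
(~p1 → ((p3 ↔ p2) ↔ p1)) ↔ ((p3 ∧ p3) ↔ p1) = 1 ↔ 3/4 = 3/4
~~(p1 ∧ p3) ↔ ((~p1 → ((p3 ↔ p2) ↔ p1)) ↔ ((p3 ∧ p3) ↔ p1)) = 3/8 ↔ 3/4 = 5/8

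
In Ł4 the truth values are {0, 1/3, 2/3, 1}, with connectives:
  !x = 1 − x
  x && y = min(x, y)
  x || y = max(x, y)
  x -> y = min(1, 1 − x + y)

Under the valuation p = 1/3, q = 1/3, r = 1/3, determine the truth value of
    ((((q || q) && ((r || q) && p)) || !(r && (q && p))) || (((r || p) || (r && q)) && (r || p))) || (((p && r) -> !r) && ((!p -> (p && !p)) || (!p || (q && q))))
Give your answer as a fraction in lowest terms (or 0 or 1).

2/3

q || q = 1/3 || 1/3 = 1/3
r || q = 1/3 || 1/3 = 1/3
(r || q) && p = 1/3 && 1/3 = 1/3
(q || q) && ((r || q) && p) = 1/3 && 1/3 = 1/3
q && p = 1/3 && 1/3 = 1/3
r && (q && p) = 1/3 && 1/3 = 1/3
!(r && (q && p)) = !1/3 = 2/3
((q || q) && ((r || q) && p)) || !(r && (q && p)) = 1/3 || 2/3 = 2/3
r || p = 1/3 || 1/3 = 1/3
r && q = 1/3 && 1/3 = 1/3
(r || p) || (r && q) = 1/3 || 1/3 = 1/3
r || p = 1/3 || 1/3 = 1/3
((r || p) || (r && q)) && (r || p) = 1/3 && 1/3 = 1/3
(((q || q) && ((r || q) && p)) || !(r && (q && p))) || (((r || p) || (r && q)) && (r || p)) = 2/3 || 1/3 = 2/3
p && r = 1/3 && 1/3 = 1/3
!r = !1/3 = 2/3
(p && r) -> !r = 1/3 -> 2/3 = 1
!p = !1/3 = 2/3
!p = !1/3 = 2/3
p && !p = 1/3 && 2/3 = 1/3
!p -> (p && !p) = 2/3 -> 1/3 = 2/3
!p = !1/3 = 2/3
q && q = 1/3 && 1/3 = 1/3
!p || (q && q) = 2/3 || 1/3 = 2/3
(!p -> (p && !p)) || (!p || (q && q)) = 2/3 || 2/3 = 2/3
((p && r) -> !r) && ((!p -> (p && !p)) || (!p || (q && q))) = 1 && 2/3 = 2/3
((((q || q) && ((r || q) && p)) || !(r && (q && p))) || (((r || p) || (r && q)) && (r || p))) || (((p && r) -> !r) && ((!p -> (p && !p)) || (!p || (q && q)))) = 2/3 || 2/3 = 2/3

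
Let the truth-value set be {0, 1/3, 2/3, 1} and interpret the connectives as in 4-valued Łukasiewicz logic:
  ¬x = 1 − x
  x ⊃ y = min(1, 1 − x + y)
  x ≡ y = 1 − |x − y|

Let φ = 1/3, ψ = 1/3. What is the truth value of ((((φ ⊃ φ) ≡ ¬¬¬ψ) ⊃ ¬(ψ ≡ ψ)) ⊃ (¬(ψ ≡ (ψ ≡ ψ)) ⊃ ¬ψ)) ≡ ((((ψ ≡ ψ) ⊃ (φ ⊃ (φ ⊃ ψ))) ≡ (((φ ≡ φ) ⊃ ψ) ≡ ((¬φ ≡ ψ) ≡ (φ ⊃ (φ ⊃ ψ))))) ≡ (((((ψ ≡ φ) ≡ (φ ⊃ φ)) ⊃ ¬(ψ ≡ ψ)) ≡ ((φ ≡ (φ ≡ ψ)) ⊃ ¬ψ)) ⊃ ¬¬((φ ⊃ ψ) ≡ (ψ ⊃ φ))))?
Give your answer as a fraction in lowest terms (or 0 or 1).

2/3

φ ⊃ φ = 1/3 ⊃ 1/3 = 1
¬ψ = ¬1/3 = 2/3
¬¬ψ = ¬2/3 = 1/3
¬¬¬ψ = ¬1/3 = 2/3
(φ ⊃ φ) ≡ ¬¬¬ψ = 1 ≡ 2/3 = 2/3
ψ ≡ ψ = 1/3 ≡ 1/3 = 1
¬(ψ ≡ ψ) = ¬1 = 0
((φ ⊃ φ) ≡ ¬¬¬ψ) ⊃ ¬(ψ ≡ ψ) = 2/3 ⊃ 0 = 1/3
ψ ≡ ψ = 1/3 ≡ 1/3 = 1
ψ ≡ (ψ ≡ ψ) = 1/3 ≡ 1 = 1/3
¬(ψ ≡ (ψ ≡ ψ)) = ¬1/3 = 2/3
¬ψ = ¬1/3 = 2/3
¬(ψ ≡ (ψ ≡ ψ)) ⊃ ¬ψ = 2/3 ⊃ 2/3 = 1
(((φ ⊃ φ) ≡ ¬¬¬ψ) ⊃ ¬(ψ ≡ ψ)) ⊃ (¬(ψ ≡ (ψ ≡ ψ)) ⊃ ¬ψ) = 1/3 ⊃ 1 = 1
ψ ≡ ψ = 1/3 ≡ 1/3 = 1
φ ⊃ ψ = 1/3 ⊃ 1/3 = 1
φ ⊃ (φ ⊃ ψ) = 1/3 ⊃ 1 = 1
(ψ ≡ ψ) ⊃ (φ ⊃ (φ ⊃ ψ)) = 1 ⊃ 1 = 1
φ ≡ φ = 1/3 ≡ 1/3 = 1
(φ ≡ φ) ⊃ ψ = 1 ⊃ 1/3 = 1/3
¬φ = ¬1/3 = 2/3
¬φ ≡ ψ = 2/3 ≡ 1/3 = 2/3
φ ⊃ ψ = 1/3 ⊃ 1/3 = 1
φ ⊃ (φ ⊃ ψ) = 1/3 ⊃ 1 = 1
(¬φ ≡ ψ) ≡ (φ ⊃ (φ ⊃ ψ)) = 2/3 ≡ 1 = 2/3
((φ ≡ φ) ⊃ ψ) ≡ ((¬φ ≡ ψ) ≡ (φ ⊃ (φ ⊃ ψ))) = 1/3 ≡ 2/3 = 2/3
((ψ ≡ ψ) ⊃ (φ ⊃ (φ ⊃ ψ))) ≡ (((φ ≡ φ) ⊃ ψ) ≡ ((¬φ ≡ ψ) ≡ (φ ⊃ (φ ⊃ ψ)))) = 1 ≡ 2/3 = 2/3
ψ ≡ φ = 1/3 ≡ 1/3 = 1
φ ⊃ φ = 1/3 ⊃ 1/3 = 1
(ψ ≡ φ) ≡ (φ ⊃ φ) = 1 ≡ 1 = 1
ψ ≡ ψ = 1/3 ≡ 1/3 = 1
¬(ψ ≡ ψ) = ¬1 = 0
((ψ ≡ φ) ≡ (φ ⊃ φ)) ⊃ ¬(ψ ≡ ψ) = 1 ⊃ 0 = 0
φ ≡ ψ = 1/3 ≡ 1/3 = 1
φ ≡ (φ ≡ ψ) = 1/3 ≡ 1 = 1/3
¬ψ = ¬1/3 = 2/3
(φ ≡ (φ ≡ ψ)) ⊃ ¬ψ = 1/3 ⊃ 2/3 = 1
(((ψ ≡ φ) ≡ (φ ⊃ φ)) ⊃ ¬(ψ ≡ ψ)) ≡ ((φ ≡ (φ ≡ ψ)) ⊃ ¬ψ) = 0 ≡ 1 = 0
φ ⊃ ψ = 1/3 ⊃ 1/3 = 1
ψ ⊃ φ = 1/3 ⊃ 1/3 = 1
(φ ⊃ ψ) ≡ (ψ ⊃ φ) = 1 ≡ 1 = 1
¬((φ ⊃ ψ) ≡ (ψ ⊃ φ)) = ¬1 = 0
¬¬((φ ⊃ ψ) ≡ (ψ ⊃ φ)) = ¬0 = 1
((((ψ ≡ φ) ≡ (φ ⊃ φ)) ⊃ ¬(ψ ≡ ψ)) ≡ ((φ ≡ (φ ≡ ψ)) ⊃ ¬ψ)) ⊃ ¬¬((φ ⊃ ψ) ≡ (ψ ⊃ φ)) = 0 ⊃ 1 = 1
(((ψ ≡ ψ) ⊃ (φ ⊃ (φ ⊃ ψ))) ≡ (((φ ≡ φ) ⊃ ψ) ≡ ((¬φ ≡ ψ) ≡ (φ ⊃ (φ ⊃ ψ))))) ≡ (((((ψ ≡ φ) ≡ (φ ⊃ φ)) ⊃ ¬(ψ ≡ ψ)) ≡ ((φ ≡ (φ ≡ ψ)) ⊃ ¬ψ)) ⊃ ¬¬((φ ⊃ ψ) ≡ (ψ ⊃ φ))) = 2/3 ≡ 1 = 2/3
((((φ ⊃ φ) ≡ ¬¬¬ψ) ⊃ ¬(ψ ≡ ψ)) ⊃ (¬(ψ ≡ (ψ ≡ ψ)) ⊃ ¬ψ)) ≡ ((((ψ ≡ ψ) ⊃ (φ ⊃ (φ ⊃ ψ))) ≡ (((φ ≡ φ) ⊃ ψ) ≡ ((¬φ ≡ ψ) ≡ (φ ⊃ (φ ⊃ ψ))))) ≡ (((((ψ ≡ φ) ≡ (φ ⊃ φ)) ⊃ ¬(ψ ≡ ψ)) ≡ ((φ ≡ (φ ≡ ψ)) ⊃ ¬ψ)) ⊃ ¬¬((φ ⊃ ψ) ≡ (ψ ⊃ φ)))) = 1 ≡ 2/3 = 2/3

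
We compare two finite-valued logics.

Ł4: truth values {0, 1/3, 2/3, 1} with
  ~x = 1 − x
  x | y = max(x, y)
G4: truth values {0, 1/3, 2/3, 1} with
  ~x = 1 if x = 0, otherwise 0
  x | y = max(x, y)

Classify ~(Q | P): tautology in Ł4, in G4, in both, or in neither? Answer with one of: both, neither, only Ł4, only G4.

neither

In Ł4: at P = 0, Q = 1/3 the value is 2/3 — not a tautology.
In G4: at P = 0, Q = 1/3 the value is 0 — not a tautology.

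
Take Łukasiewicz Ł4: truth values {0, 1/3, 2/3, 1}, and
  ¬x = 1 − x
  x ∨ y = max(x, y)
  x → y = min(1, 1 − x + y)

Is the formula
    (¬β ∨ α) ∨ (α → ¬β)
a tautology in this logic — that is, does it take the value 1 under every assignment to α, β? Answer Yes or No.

Counterexample: take α = 1/3, β = 1.
¬β = ¬1 = 0
¬β ∨ α = 0 ∨ 1/3 = 1/3
¬β = ¬1 = 0
α → ¬β = 1/3 → 0 = 2/3
(¬β ∨ α) ∨ (α → ¬β) = 1/3 ∨ 2/3 = 2/3
This gives 2/3 ≠ 1.

No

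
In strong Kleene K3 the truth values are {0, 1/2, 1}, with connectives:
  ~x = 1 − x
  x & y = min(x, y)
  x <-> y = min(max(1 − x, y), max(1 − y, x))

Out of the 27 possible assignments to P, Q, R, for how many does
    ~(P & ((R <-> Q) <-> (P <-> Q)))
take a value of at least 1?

11

value 1: 11 assignments (counts)
value 1/2: 14 assignments
value 0: 2 assignments
So 11 of the 27 assignments meet the threshold.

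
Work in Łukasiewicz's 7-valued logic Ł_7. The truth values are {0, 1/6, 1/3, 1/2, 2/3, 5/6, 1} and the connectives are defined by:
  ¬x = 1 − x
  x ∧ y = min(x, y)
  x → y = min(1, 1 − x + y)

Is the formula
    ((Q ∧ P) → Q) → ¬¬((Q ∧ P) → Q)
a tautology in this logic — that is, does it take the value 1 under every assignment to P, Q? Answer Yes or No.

Yes

At P = 0, Q = 2/3, for instance:
Q ∧ P = 2/3 ∧ 0 = 0
(Q ∧ P) → Q = 0 → 2/3 = 1
¬((Q ∧ P) → Q) = ¬1 = 0
¬¬((Q ∧ P) → Q) = ¬0 = 1
((Q ∧ P) → Q) → ¬¬((Q ∧ P) → Q) = 1 → 1 = 1
and checking the remaining 48 assignments likewise gives ≥ 1 in every case.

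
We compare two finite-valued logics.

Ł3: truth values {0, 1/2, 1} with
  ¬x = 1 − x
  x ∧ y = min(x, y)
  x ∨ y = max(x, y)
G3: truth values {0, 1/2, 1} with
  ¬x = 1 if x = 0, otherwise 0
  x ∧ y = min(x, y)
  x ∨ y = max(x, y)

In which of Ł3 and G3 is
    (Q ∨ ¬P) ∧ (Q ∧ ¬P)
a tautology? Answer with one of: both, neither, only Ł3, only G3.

neither

In Ł3: at P = 0, Q = 0 the value is 0 — not a tautology.
In G3: at P = 0, Q = 0 the value is 0 — not a tautology.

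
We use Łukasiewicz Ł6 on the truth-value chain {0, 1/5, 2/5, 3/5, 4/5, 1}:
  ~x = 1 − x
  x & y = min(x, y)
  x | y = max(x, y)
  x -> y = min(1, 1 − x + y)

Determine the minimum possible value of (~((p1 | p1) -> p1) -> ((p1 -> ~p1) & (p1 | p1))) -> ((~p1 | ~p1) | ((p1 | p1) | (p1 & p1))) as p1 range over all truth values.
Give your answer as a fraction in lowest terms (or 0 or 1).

3/5

Take p1 = 2/5:
p1 | p1 = 2/5 | 2/5 = 2/5
(p1 | p1) -> p1 = 2/5 -> 2/5 = 1
~((p1 | p1) -> p1) = ~1 = 0
~p1 = ~2/5 = 3/5
p1 -> ~p1 = 2/5 -> 3/5 = 1
p1 | p1 = 2/5 | 2/5 = 2/5
(p1 -> ~p1) & (p1 | p1) = 1 & 2/5 = 2/5
~((p1 | p1) -> p1) -> ((p1 -> ~p1) & (p1 | p1)) = 0 -> 2/5 = 1
~p1 = ~2/5 = 3/5
~p1 = ~2/5 = 3/5
~p1 | ~p1 = 3/5 | 3/5 = 3/5
p1 | p1 = 2/5 | 2/5 = 2/5
p1 & p1 = 2/5 & 2/5 = 2/5
(p1 | p1) | (p1 & p1) = 2/5 | 2/5 = 2/5
(~p1 | ~p1) | ((p1 | p1) | (p1 & p1)) = 3/5 | 2/5 = 3/5
(~((p1 | p1) -> p1) -> ((p1 -> ~p1) & (p1 | p1))) -> ((~p1 | ~p1) | ((p1 | p1) | (p1 & p1))) = 1 -> 3/5 = 3/5
No assignment yields a value below 3/5, so this is the minimum.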